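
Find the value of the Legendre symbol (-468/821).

-1

Pull out -1: (-468/821) = (-1/821)·(468/821). Since 821 ≡ 1 (mod 4), (-1/821) = +1. Now have (468/821).
Factor out 2: 468 = 2^2·117. Since 821 ≡ 5 (mod 8), (2/821) = -1, and (2/821)^2 = +1. Now have (117/821).
117 ≡ 1 (mod 4), so quadratic reciprocity gives (117/821) = (821/117). Reduce: 821 ≡ 2 (mod 117). Now have (2/117).
Factor out 2: 2 = 2. Since 117 ≡ 5 (mod 8), (2/117) = -1. Now have -(1/117).
(1/117) = 1. Collecting the sign factors: -1.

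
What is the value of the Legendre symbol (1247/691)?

1

(1247/691)
  = (556/691)    [1247 ≡ 556 mod 691]
  = (139/691)    [691 ≡ 3 mod 8 ⇒ (2/691)^2 = +1]
  = -(691/139)    [QR: both ≡ 3 mod 4, sign flips]
  = -(135/139)    [691 ≡ 135 mod 139]
  = (139/135)    [QR: both ≡ 3 mod 4, sign flips]
  = (4/135)    [139 ≡ 4 mod 135]
  = (1/135)    [135 ≡ 7 mod 8 ⇒ (2/135)^2 = +1]
  = 1    [(1/135) = 1]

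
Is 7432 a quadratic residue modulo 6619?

no

(7432/6619)
  = (813/6619)    [7432 ≡ 813 mod 6619]
  = (6619/813)    [QR: 813 ≡ 1 mod 4, sign kept]
  = (115/813)    [6619 ≡ 115 mod 813]
  = (813/115)    [QR: 813 ≡ 1 mod 4, sign kept]
  = (8/115)    [813 ≡ 8 mod 115]
  = -(1/115)    [115 ≡ 3 mod 8 ⇒ (2/115)^3 = -1]
  = -1    [(1/115) = 1]
(7432/6619) = -1, and 6619 is prime, so 7432 is not a quadratic residue mod 6619.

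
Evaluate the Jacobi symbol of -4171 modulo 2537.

0

(-4171/2537)
  = (903/2537)    [-4171 ≡ 903 mod 2537]
  = (2537/903)    [QR: 2537 ≡ 1 mod 4, sign kept]
  = (731/903)    [2537 ≡ 731 mod 903]
  = -(903/731)    [QR: both ≡ 3 mod 4, sign flips]
  = -(172/731)    [903 ≡ 172 mod 731]
  = -(43/731)    [731 ≡ 3 mod 8 ⇒ (2/731)^2 = +1]
  = (731/43)    [QR: both ≡ 3 mod 4, sign flips]
  = (0/43)    [731 ≡ 0 mod 43]
  = 0    [numerator 0, gcd > 1]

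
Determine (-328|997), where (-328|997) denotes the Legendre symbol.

1

Reduce the numerator: -328 ≡ 669 (mod 997), so (-328|997) = (669|997).
669 ≡ 1 (mod 4), so quadratic reciprocity gives (669|997) = (997|669). Reduce: 997 ≡ 328 (mod 669). Now have (328|669).
Factor out 2: 328 = 2^3·41. Since 669 ≡ 5 (mod 8), (2|669) = -1, and (2|669)^3 = -1. Now have -(41|669).
41 ≡ 1 (mod 4), so quadratic reciprocity gives (41|669) = (669|41). Reduce: 669 ≡ 13 (mod 41). Now have -(13|41).
13 ≡ 1 (mod 4), so quadratic reciprocity gives (13|41) = (41|13). Reduce: 41 ≡ 2 (mod 13). Now have -(2|13).
Factor out 2: 2 = 2. Since 13 ≡ 5 (mod 8), (2|13) = -1. Now have (1|13).
(1|13) = 1. Collecting the sign factors: 1.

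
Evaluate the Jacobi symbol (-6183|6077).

(-6183|6077)
  = (5971|6077)    [-6183 ≡ 5971 mod 6077]
  = (6077|5971)    [QR: 6077 ≡ 1 mod 4, sign kept]
  = (106|5971)    [6077 ≡ 106 mod 5971]
  = -(53|5971)    [5971 ≡ 3 mod 8 ⇒ (2|5971) = -1]
  = -(5971|53)    [QR: 53 ≡ 1 mod 4, sign kept]
  = -(35|53)    [5971 ≡ 35 mod 53]
  = -(53|35)    [QR: 53 ≡ 1 mod 4, sign kept]
  = -(18|35)    [53 ≡ 18 mod 35]
  = (9|35)    [35 ≡ 3 mod 8 ⇒ (2|35) = -1]
  = (35|9)    [QR: 9 ≡ 1 mod 4, sign kept]
  = (8|9)    [35 ≡ 8 mod 9]
  = (1|9)    [9 ≡ 1 mod 8 ⇒ (2|9)^3 = +1]
  = 1    [(1|9) = 1]

1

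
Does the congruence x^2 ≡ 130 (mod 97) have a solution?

(130|97)
  = (33|97)    [130 ≡ 33 mod 97]
  = (97|33)    [QR: 33 ≡ 1 mod 4, sign kept]
  = (31|33)    [97 ≡ 31 mod 33]
  = (33|31)    [QR: 33 ≡ 1 mod 4, sign kept]
  = (2|31)    [33 ≡ 2 mod 31]
  = (1|31)    [31 ≡ 7 mod 8 ⇒ (2|31) = +1]
  = 1    [(1|31) = 1]
The Legendre symbol is 1, so x^2 ≡ 130 (mod 97) has solution.

yes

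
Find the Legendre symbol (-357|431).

-1

Reduce the numerator: -357 ≡ 74 (mod 431), so (-357|431) = (74|431).
Factor out 2: 74 = 2·37. Since 431 ≡ 7 (mod 8), (2|431) = +1. Now have (37|431).
37 ≡ 1 (mod 4), so quadratic reciprocity gives (37|431) = (431|37). Reduce: 431 ≡ 24 (mod 37). Now have (24|37).
Factor out 2: 24 = 2^3·3. Since 37 ≡ 5 (mod 8), (2|37) = -1, and (2|37)^3 = -1. Now have -(3|37).
37 ≡ 1 (mod 4), so quadratic reciprocity gives (3|37) = (37|3). Reduce: 37 ≡ 1 (mod 3). Now have -(1|3).
(1|3) = 1. Collecting the sign factors: -1.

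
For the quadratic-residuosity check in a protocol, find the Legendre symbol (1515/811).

1

(1515/811)
  = (704/811)    [1515 ≡ 704 mod 811]
  = (11/811)    [811 ≡ 3 mod 8 ⇒ (2/811)^6 = +1]
  = -(811/11)    [QR: both ≡ 3 mod 4, sign flips]
  = -(8/11)    [811 ≡ 8 mod 11]
  = (1/11)    [11 ≡ 3 mod 8 ⇒ (2/11)^3 = -1]
  = 1    [(1/11) = 1]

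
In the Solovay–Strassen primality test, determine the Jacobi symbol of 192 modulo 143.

1

(192 / 143)
  = (49 / 143)    [192 ≡ 49 mod 143]
  = (143 / 49)    [QR: 49 ≡ 1 mod 4, sign kept]
  = (45 / 49)    [143 ≡ 45 mod 49]
  = (49 / 45)    [QR: 45 ≡ 1 mod 4, sign kept]
  = (4 / 45)    [49 ≡ 4 mod 45]
  = (1 / 45)    [45 ≡ 5 mod 8 ⇒ (2 / 45)^2 = +1]
  = 1    [(1 / 45) = 1]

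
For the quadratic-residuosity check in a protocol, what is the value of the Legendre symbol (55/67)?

(55/67)
  = -(67/55)    [QR: both ≡ 3 mod 4, sign flips]
  = -(12/55)    [67 ≡ 12 mod 55]
  = -(3/55)    [55 ≡ 7 mod 8 ⇒ (2/55)^2 = +1]
  = (55/3)    [QR: both ≡ 3 mod 4, sign flips]
  = (1/3)    [55 ≡ 1 mod 3]
  = 1    [(1/3) = 1]

1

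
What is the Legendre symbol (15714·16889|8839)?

1

By multiplicativity, (15714·16889|8839) = (15714|8839)·(16889|8839).
First factor (15714|8839):
Reduce the numerator: 15714 ≡ 6875 (mod 8839), so (15714|8839) = (6875|8839).
Both 6875 ≡ 3 and 8839 ≡ 3 (mod 4), so reciprocity gives (6875|8839) = -(8839|6875). Reduce: 8839 ≡ 1964 (mod 6875). Now have -(1964|6875).
Factor out 2: 1964 = 2^2·491. Since 6875 ≡ 3 (mod 8), (2|6875) = -1, and (2|6875)^2 = +1. Now have -(491|6875).
Both 491 ≡ 3 and 6875 ≡ 3 (mod 4), so reciprocity gives (491|6875) = -(6875|491). Reduce: 6875 ≡ 1 (mod 491). Now have (1|491).
(1|491) = 1. Collecting the sign factors: 1.
Second factor (16889|8839):
Reduce the numerator: 16889 ≡ 8050 (mod 8839), so (16889|8839) = (8050|8839).
Factor out 2: 8050 = 2·4025. Since 8839 ≡ 7 (mod 8), (2|8839) = +1. Now have (4025|8839).
4025 ≡ 1 (mod 4), so quadratic reciprocity gives (4025|8839) = (8839|4025). Reduce: 8839 ≡ 789 (mod 4025). Now have (789|4025).
789 ≡ 1 (mod 4), so quadratic reciprocity gives (789|4025) = (4025|789). Reduce: 4025 ≡ 80 (mod 789). Now have (80|789).
Factor out 2: 80 = 2^4·5. Since 789 ≡ 5 (mod 8), (2|789) = -1, and (2|789)^4 = +1. Now have (5|789).
5 ≡ 1 (mod 4), so quadratic reciprocity gives (5|789) = (789|5). Reduce: 789 ≡ 4 (mod 5). Now have (4|5).
Factor out 2: 4 = 2^2. Since 5 ≡ 5 (mod 8), (2|5) = -1, and (2|5)^2 = +1. Now have (1|5).
(1|5) = 1. Collecting the sign factors: 1.
Product: (1)·(1) = 1.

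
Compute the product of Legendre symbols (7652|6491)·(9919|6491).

By multiplicativity, (7652·9919|6491) = (7652|6491)·(9919|6491).
First factor (7652|6491):
(7652|6491)
  = (1161|6491)    [7652 ≡ 1161 mod 6491]
  = (6491|1161)    [QR: 1161 ≡ 1 mod 4, sign kept]
  = (686|1161)    [6491 ≡ 686 mod 1161]
  = (343|1161)    [1161 ≡ 1 mod 8 ⇒ (2|1161) = +1]
  = (1161|343)    [QR: 1161 ≡ 1 mod 4, sign kept]
  = (132|343)    [1161 ≡ 132 mod 343]
  = (33|343)    [343 ≡ 7 mod 8 ⇒ (2|343)^2 = +1]
  = (343|33)    [QR: 33 ≡ 1 mod 4, sign kept]
  = (13|33)    [343 ≡ 13 mod 33]
  = (33|13)    [QR: 13 ≡ 1 mod 4, sign kept]
  = (7|13)    [33 ≡ 7 mod 13]
  = (13|7)    [QR: 13 ≡ 1 mod 4, sign kept]
  = (6|7)    [13 ≡ 6 mod 7]
  = (3|7)    [7 ≡ 7 mod 8 ⇒ (2|7) = +1]
  = -(7|3)    [QR: both ≡ 3 mod 4, sign flips]
  = -(1|3)    [7 ≡ 1 mod 3]
  = -1    [(1|3) = 1]
Second factor (9919|6491):
(9919|6491)
  = (3428|6491)    [9919 ≡ 3428 mod 6491]
  = (857|6491)    [6491 ≡ 3 mod 8 ⇒ (2|6491)^2 = +1]
  = (6491|857)    [QR: 857 ≡ 1 mod 4, sign kept]
  = (492|857)    [6491 ≡ 492 mod 857]
  = (123|857)    [857 ≡ 1 mod 8 ⇒ (2|857)^2 = +1]
  = (857|123)    [QR: 857 ≡ 1 mod 4, sign kept]
  = (119|123)    [857 ≡ 119 mod 123]
  = -(123|119)    [QR: both ≡ 3 mod 4, sign flips]
  = -(4|119)    [123 ≡ 4 mod 119]
  = -(1|119)    [119 ≡ 7 mod 8 ⇒ (2|119)^2 = +1]
  = -1    [(1|119) = 1]
Product: (-1)·(-1) = 1.

1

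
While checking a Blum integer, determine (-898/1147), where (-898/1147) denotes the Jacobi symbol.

1

(-898/1147)
  = -(898/1147)    [1147 ≡ 3 mod 4 ⇒ (-1/1147) = -1]
  = (449/1147)    [1147 ≡ 3 mod 8 ⇒ (2/1147) = -1]
  = (1147/449)    [QR: 449 ≡ 1 mod 4, sign kept]
  = (249/449)    [1147 ≡ 249 mod 449]
  = (449/249)    [QR: 249 ≡ 1 mod 4, sign kept]
  = (200/249)    [449 ≡ 200 mod 249]
  = (25/249)    [249 ≡ 1 mod 8 ⇒ (2/249)^3 = +1]
  = (249/25)    [QR: 25 ≡ 1 mod 4, sign kept]
  = (24/25)    [249 ≡ 24 mod 25]
  = (3/25)    [25 ≡ 1 mod 8 ⇒ (2/25)^3 = +1]
  = (25/3)    [QR: 25 ≡ 1 mod 4, sign kept]
  = (1/3)    [25 ≡ 1 mod 3]
  = 1    [(1/3) = 1]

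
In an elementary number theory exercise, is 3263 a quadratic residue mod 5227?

(3263/5227)
  = -(5227/3263)    [QR: both ≡ 3 mod 4, sign flips]
  = -(1964/3263)    [5227 ≡ 1964 mod 3263]
  = -(491/3263)    [3263 ≡ 7 mod 8 ⇒ (2/3263)^2 = +1]
  = (3263/491)    [QR: both ≡ 3 mod 4, sign flips]
  = (317/491)    [3263 ≡ 317 mod 491]
  = (491/317)    [QR: 317 ≡ 1 mod 4, sign kept]
  = (174/317)    [491 ≡ 174 mod 317]
  = -(87/317)    [317 ≡ 5 mod 8 ⇒ (2/317) = -1]
  = -(317/87)    [QR: 317 ≡ 1 mod 4, sign kept]
  = -(56/87)    [317 ≡ 56 mod 87]
  = -(7/87)    [87 ≡ 7 mod 8 ⇒ (2/87)^3 = +1]
  = (87/7)    [QR: both ≡ 3 mod 4, sign flips]
  = (3/7)    [87 ≡ 3 mod 7]
  = -(7/3)    [QR: both ≡ 3 mod 4, sign flips]
  = -(1/3)    [7 ≡ 1 mod 3]
  = -1    [(1/3) = 1]
The Legendre symbol is -1, so x^2 ≡ 3263 (mod 5227) has no solution.

no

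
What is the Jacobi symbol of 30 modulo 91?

Factor out 2: 30 = 2·15. Since 91 ≡ 3 (mod 8), (2/91) = -1. Now have -(15/91).
Both 15 ≡ 3 and 91 ≡ 3 (mod 4), so reciprocity gives (15/91) = -(91/15). Reduce: 91 ≡ 1 (mod 15). Now have (1/15).
(1/15) = 1. Collecting the sign factors: 1.

1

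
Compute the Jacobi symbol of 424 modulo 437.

(424/437)
  = -(53/437)    [437 ≡ 5 mod 8 ⇒ (2/437)^3 = -1]
  = -(437/53)    [QR: 53 ≡ 1 mod 4, sign kept]
  = -(13/53)    [437 ≡ 13 mod 53]
  = -(53/13)    [QR: 13 ≡ 1 mod 4, sign kept]
  = -(1/13)    [53 ≡ 1 mod 13]
  = -1    [(1/13) = 1]

-1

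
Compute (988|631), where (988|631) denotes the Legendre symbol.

(988|631)
  = (357|631)    [988 ≡ 357 mod 631]
  = (631|357)    [QR: 357 ≡ 1 mod 4, sign kept]
  = (274|357)    [631 ≡ 274 mod 357]
  = -(137|357)    [357 ≡ 5 mod 8 ⇒ (2|357) = -1]
  = -(357|137)    [QR: 137 ≡ 1 mod 4, sign kept]
  = -(83|137)    [357 ≡ 83 mod 137]
  = -(137|83)    [QR: 137 ≡ 1 mod 4, sign kept]
  = -(54|83)    [137 ≡ 54 mod 83]
  = (27|83)    [83 ≡ 3 mod 8 ⇒ (2|83) = -1]
  = -(83|27)    [QR: both ≡ 3 mod 4, sign flips]
  = -(2|27)    [83 ≡ 2 mod 27]
  = (1|27)    [27 ≡ 3 mod 8 ⇒ (2|27) = -1]
  = 1    [(1|27) = 1]

1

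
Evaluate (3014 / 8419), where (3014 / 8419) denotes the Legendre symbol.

-1

Factor out 2: 3014 = 2·1507. Since 8419 ≡ 3 (mod 8), (2 / 8419) = -1. Now have -(1507 / 8419).
Both 1507 ≡ 3 and 8419 ≡ 3 (mod 4), so reciprocity gives (1507 / 8419) = -(8419 / 1507). Reduce: 8419 ≡ 884 (mod 1507). Now have (884 / 1507).
Factor out 2: 884 = 2^2·221. Since 1507 ≡ 3 (mod 8), (2 / 1507) = -1, and (2 / 1507)^2 = +1. Now have (221 / 1507).
221 ≡ 1 (mod 4), so quadratic reciprocity gives (221 / 1507) = (1507 / 221). Reduce: 1507 ≡ 181 (mod 221). Now have (181 / 221).
181 ≡ 1 (mod 4), so quadratic reciprocity gives (181 / 221) = (221 / 181). Reduce: 221 ≡ 40 (mod 181). Now have (40 / 181).
Factor out 2: 40 = 2^3·5. Since 181 ≡ 5 (mod 8), (2 / 181) = -1, and (2 / 181)^3 = -1. Now have -(5 / 181).
5 ≡ 1 (mod 4), so quadratic reciprocity gives (5 / 181) = (181 / 5). Reduce: 181 ≡ 1 (mod 5). Now have -(1 / 5).
(1 / 5) = 1. Collecting the sign factors: -1.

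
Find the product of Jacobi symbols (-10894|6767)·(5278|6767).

-1

By multiplicativity, (-10894·5278|6767) = (-10894|6767)·(5278|6767).
First factor (-10894|6767):
(-10894|6767)
  = -(10894|6767)    [6767 ≡ 3 mod 4 ⇒ (-1|6767) = -1]
  = -(4127|6767)    [10894 ≡ 4127 mod 6767]
  = (6767|4127)    [QR: both ≡ 3 mod 4, sign flips]
  = (2640|4127)    [6767 ≡ 2640 mod 4127]
  = (165|4127)    [4127 ≡ 7 mod 8 ⇒ (2|4127)^4 = +1]
  = (4127|165)    [QR: 165 ≡ 1 mod 4, sign kept]
  = (2|165)    [4127 ≡ 2 mod 165]
  = -(1|165)    [165 ≡ 5 mod 8 ⇒ (2|165) = -1]
  = -1    [(1|165) = 1]
Second factor (5278|6767):
(5278|6767)
  = (2639|6767)    [6767 ≡ 7 mod 8 ⇒ (2|6767) = +1]
  = -(6767|2639)    [QR: both ≡ 3 mod 4, sign flips]
  = -(1489|2639)    [6767 ≡ 1489 mod 2639]
  = -(2639|1489)    [QR: 1489 ≡ 1 mod 4, sign kept]
  = -(1150|1489)    [2639 ≡ 1150 mod 1489]
  = -(575|1489)    [1489 ≡ 1 mod 8 ⇒ (2|1489) = +1]
  = -(1489|575)    [QR: 1489 ≡ 1 mod 4, sign kept]
  = -(339|575)    [1489 ≡ 339 mod 575]
  = (575|339)    [QR: both ≡ 3 mod 4, sign flips]
  = (236|339)    [575 ≡ 236 mod 339]
  = (59|339)    [339 ≡ 3 mod 8 ⇒ (2|339)^2 = +1]
  = -(339|59)    [QR: both ≡ 3 mod 4, sign flips]
  = -(44|59)    [339 ≡ 44 mod 59]
  = -(11|59)    [59 ≡ 3 mod 8 ⇒ (2|59)^2 = +1]
  = (59|11)    [QR: both ≡ 3 mod 4, sign flips]
  = (4|11)    [59 ≡ 4 mod 11]
  = (1|11)    [11 ≡ 3 mod 8 ⇒ (2|11)^2 = +1]
  = 1    [(1|11) = 1]
Product: (-1)·(1) = -1.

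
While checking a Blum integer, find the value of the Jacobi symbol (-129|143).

Reduce the numerator: -129 ≡ 14 (mod 143), so (-129|143) = (14|143).
Factor out 2: 14 = 2·7. Since 143 ≡ 7 (mod 8), (2|143) = +1. Now have (7|143).
Both 7 ≡ 3 and 143 ≡ 3 (mod 4), so reciprocity gives (7|143) = -(143|7). Reduce: 143 ≡ 3 (mod 7). Now have -(3|7).
Both 3 ≡ 3 and 7 ≡ 3 (mod 4), so reciprocity gives (3|7) = -(7|3). Reduce: 7 ≡ 1 (mod 3). Now have (1|3).
(1|3) = 1. Collecting the sign factors: 1.

1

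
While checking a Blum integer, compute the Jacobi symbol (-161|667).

Reduce the numerator: -161 ≡ 506 (mod 667), so (-161|667) = (506|667).
Factor out 2: 506 = 2·253. Since 667 ≡ 3 (mod 8), (2|667) = -1. Now have -(253|667).
253 ≡ 1 (mod 4), so quadratic reciprocity gives (253|667) = (667|253). Reduce: 667 ≡ 161 (mod 253). Now have -(161|253).
161 ≡ 1 (mod 4), so quadratic reciprocity gives (161|253) = (253|161). Reduce: 253 ≡ 92 (mod 161). Now have -(92|161).
Factor out 2: 92 = 2^2·23. Since 161 ≡ 1 (mod 8), (2|161) = +1, and (2|161)^2 = +1. Now have -(23|161).
161 ≡ 1 (mod 4), so quadratic reciprocity gives (23|161) = (161|23). Reduce: 161 ≡ 0 (mod 23). Now have -(0|23).
The numerator is now 0 with denominator 23 > 1: the symbol is 0.

0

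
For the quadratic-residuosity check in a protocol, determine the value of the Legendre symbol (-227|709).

Reduce the numerator: -227 ≡ 482 (mod 709), so (-227|709) = (482|709).
Factor out 2: 482 = 2·241. Since 709 ≡ 5 (mod 8), (2|709) = -1. Now have -(241|709).
241 ≡ 1 (mod 4), so quadratic reciprocity gives (241|709) = (709|241). Reduce: 709 ≡ 227 (mod 241). Now have -(227|241).
241 ≡ 1 (mod 4), so quadratic reciprocity gives (227|241) = (241|227). Reduce: 241 ≡ 14 (mod 227). Now have -(14|227).
Factor out 2: 14 = 2·7. Since 227 ≡ 3 (mod 8), (2|227) = -1. Now have (7|227).
Both 7 ≡ 3 and 227 ≡ 3 (mod 4), so reciprocity gives (7|227) = -(227|7). Reduce: 227 ≡ 3 (mod 7). Now have -(3|7).
Both 3 ≡ 3 and 7 ≡ 3 (mod 4), so reciprocity gives (3|7) = -(7|3). Reduce: 7 ≡ 1 (mod 3). Now have (1|3).
(1|3) = 1. Collecting the sign factors: 1.

1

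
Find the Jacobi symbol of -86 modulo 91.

Pull out -1: (-86 / 91) = (-1 / 91)·(86 / 91). Since 91 ≡ 3 (mod 4), (-1 / 91) = -1. Now have -(86 / 91).
Factor out 2: 86 = 2·43. Since 91 ≡ 3 (mod 8), (2 / 91) = -1. Now have (43 / 91).
Both 43 ≡ 3 and 91 ≡ 3 (mod 4), so reciprocity gives (43 / 91) = -(91 / 43). Reduce: 91 ≡ 5 (mod 43). Now have -(5 / 43).
5 ≡ 1 (mod 4), so quadratic reciprocity gives (5 / 43) = (43 / 5). Reduce: 43 ≡ 3 (mod 5). Now have -(3 / 5).
5 ≡ 1 (mod 4), so quadratic reciprocity gives (3 / 5) = (5 / 3). Reduce: 5 ≡ 2 (mod 3). Now have -(2 / 3).
Factor out 2: 2 = 2. Since 3 ≡ 3 (mod 8), (2 / 3) = -1. Now have (1 / 3).
(1 / 3) = 1. Collecting the sign factors: 1.

1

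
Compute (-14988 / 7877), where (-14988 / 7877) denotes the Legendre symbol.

Reduce the numerator: -14988 ≡ 766 (mod 7877), so (-14988 / 7877) = (766 / 7877).
Factor out 2: 766 = 2·383. Since 7877 ≡ 5 (mod 8), (2 / 7877) = -1. Now have -(383 / 7877).
7877 ≡ 1 (mod 4), so quadratic reciprocity gives (383 / 7877) = (7877 / 383). Reduce: 7877 ≡ 217 (mod 383). Now have -(217 / 383).
217 ≡ 1 (mod 4), so quadratic reciprocity gives (217 / 383) = (383 / 217). Reduce: 383 ≡ 166 (mod 217). Now have -(166 / 217).
Factor out 2: 166 = 2·83. Since 217 ≡ 1 (mod 8), (2 / 217) = +1. Now have -(83 / 217).
217 ≡ 1 (mod 4), so quadratic reciprocity gives (83 / 217) = (217 / 83). Reduce: 217 ≡ 51 (mod 83). Now have -(51 / 83).
Both 51 ≡ 3 and 83 ≡ 3 (mod 4), so reciprocity gives (51 / 83) = -(83 / 51). Reduce: 83 ≡ 32 (mod 51). Now have (32 / 51).
Factor out 2: 32 = 2^5. Since 51 ≡ 3 (mod 8), (2 / 51) = -1, and (2 / 51)^5 = -1. Now have -(1 / 51).
(1 / 51) = 1. Collecting the sign factors: -1.

-1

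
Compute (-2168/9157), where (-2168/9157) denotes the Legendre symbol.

1

(-2168/9157)
  = (6989/9157)    [-2168 ≡ 6989 mod 9157]
  = (9157/6989)    [QR: 6989 ≡ 1 mod 4, sign kept]
  = (2168/6989)    [9157 ≡ 2168 mod 6989]
  = -(271/6989)    [6989 ≡ 5 mod 8 ⇒ (2/6989)^3 = -1]
  = -(6989/271)    [QR: 6989 ≡ 1 mod 4, sign kept]
  = -(214/271)    [6989 ≡ 214 mod 271]
  = -(107/271)    [271 ≡ 7 mod 8 ⇒ (2/271) = +1]
  = (271/107)    [QR: both ≡ 3 mod 4, sign flips]
  = (57/107)    [271 ≡ 57 mod 107]
  = (107/57)    [QR: 57 ≡ 1 mod 4, sign kept]
  = (50/57)    [107 ≡ 50 mod 57]
  = (25/57)    [57 ≡ 1 mod 8 ⇒ (2/57) = +1]
  = (57/25)    [QR: 25 ≡ 1 mod 4, sign kept]
  = (7/25)    [57 ≡ 7 mod 25]
  = (25/7)    [QR: 25 ≡ 1 mod 4, sign kept]
  = (4/7)    [25 ≡ 4 mod 7]
  = (1/7)    [7 ≡ 7 mod 8 ⇒ (2/7)^2 = +1]
  = 1    [(1/7) = 1]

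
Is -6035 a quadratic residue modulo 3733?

Reduce the numerator: -6035 ≡ 1431 (mod 3733), so (-6035/3733) = (1431/3733).
3733 ≡ 1 (mod 4), so quadratic reciprocity gives (1431/3733) = (3733/1431). Reduce: 3733 ≡ 871 (mod 1431). Now have (871/1431).
Both 871 ≡ 3 and 1431 ≡ 3 (mod 4), so reciprocity gives (871/1431) = -(1431/871). Reduce: 1431 ≡ 560 (mod 871). Now have -(560/871).
Factor out 2: 560 = 2^4·35. Since 871 ≡ 7 (mod 8), (2/871) = +1, and (2/871)^4 = +1. Now have -(35/871).
Both 35 ≡ 3 and 871 ≡ 3 (mod 4), so reciprocity gives (35/871) = -(871/35). Reduce: 871 ≡ 31 (mod 35). Now have (31/35).
Both 31 ≡ 3 and 35 ≡ 3 (mod 4), so reciprocity gives (31/35) = -(35/31). Reduce: 35 ≡ 4 (mod 31). Now have -(4/31).
Factor out 2: 4 = 2^2. Since 31 ≡ 7 (mod 8), (2/31) = +1, and (2/31)^2 = +1. Now have -(1/31).
(1/31) = 1. Collecting the sign factors: -1.
(-6035/3733) = -1, and 3733 is prime, so -6035 is not a quadratic residue mod 3733.

no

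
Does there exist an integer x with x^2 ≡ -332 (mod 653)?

(-332/653)
  = (321/653)    [-332 ≡ 321 mod 653]
  = (653/321)    [QR: 321 ≡ 1 mod 4, sign kept]
  = (11/321)    [653 ≡ 11 mod 321]
  = (321/11)    [QR: 321 ≡ 1 mod 4, sign kept]
  = (2/11)    [321 ≡ 2 mod 11]
  = -(1/11)    [11 ≡ 3 mod 8 ⇒ (2/11) = -1]
  = -1    [(1/11) = 1]
The Legendre symbol is -1, so x^2 ≡ -332 (mod 653) has no solution.

no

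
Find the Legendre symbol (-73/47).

1

Pull out -1: (-73/47) = (-1/47)·(73/47). Since 47 ≡ 3 (mod 4), (-1/47) = -1. Now have -(73/47).
Reduce the numerator: 73 ≡ 26 (mod 47), so (73/47) = (26/47).
Factor out 2: 26 = 2·13. Since 47 ≡ 7 (mod 8), (2/47) = +1. Now have -(13/47).
13 ≡ 1 (mod 4), so quadratic reciprocity gives (13/47) = (47/13). Reduce: 47 ≡ 8 (mod 13). Now have -(8/13).
Factor out 2: 8 = 2^3. Since 13 ≡ 5 (mod 8), (2/13) = -1, and (2/13)^3 = -1. Now have (1/13).
(1/13) = 1. Collecting the sign factors: 1.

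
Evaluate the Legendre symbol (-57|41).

1

(-57|41)
  = (25|41)    [-57 ≡ 25 mod 41]
  = (41|25)    [QR: 25 ≡ 1 mod 4, sign kept]
  = (16|25)    [41 ≡ 16 mod 25]
  = (1|25)    [25 ≡ 1 mod 8 ⇒ (2|25)^4 = +1]
  = 1    [(1|25) = 1]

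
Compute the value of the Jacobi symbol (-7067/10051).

Pull out -1: (-7067/10051) = (-1/10051)·(7067/10051). Since 10051 ≡ 3 (mod 4), (-1/10051) = -1. Now have -(7067/10051).
Both 7067 ≡ 3 and 10051 ≡ 3 (mod 4), so reciprocity gives (7067/10051) = -(10051/7067). Reduce: 10051 ≡ 2984 (mod 7067). Now have (2984/7067).
Factor out 2: 2984 = 2^3·373. Since 7067 ≡ 3 (mod 8), (2/7067) = -1, and (2/7067)^3 = -1. Now have -(373/7067).
373 ≡ 1 (mod 4), so quadratic reciprocity gives (373/7067) = (7067/373). Reduce: 7067 ≡ 353 (mod 373). Now have -(353/373).
353 ≡ 1 (mod 4), so quadratic reciprocity gives (353/373) = (373/353). Reduce: 373 ≡ 20 (mod 353). Now have -(20/353).
Factor out 2: 20 = 2^2·5. Since 353 ≡ 1 (mod 8), (2/353) = +1, and (2/353)^2 = +1. Now have -(5/353).
5 ≡ 1 (mod 4), so quadratic reciprocity gives (5/353) = (353/5). Reduce: 353 ≡ 3 (mod 5). Now have -(3/5).
5 ≡ 1 (mod 4), so quadratic reciprocity gives (3/5) = (5/3). Reduce: 5 ≡ 2 (mod 3). Now have -(2/3).
Factor out 2: 2 = 2. Since 3 ≡ 3 (mod 8), (2/3) = -1. Now have (1/3).
(1/3) = 1. Collecting the sign factors: 1.

1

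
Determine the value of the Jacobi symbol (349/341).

-1

Reduce the numerator: 349 ≡ 8 (mod 341), so (349/341) = (8/341).
Factor out 2: 8 = 2^3. Since 341 ≡ 5 (mod 8), (2/341) = -1, and (2/341)^3 = -1. Now have -(1/341).
(1/341) = 1. Collecting the sign factors: -1.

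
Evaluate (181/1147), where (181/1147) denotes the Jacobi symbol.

-1

(181/1147)
  = (1147/181)    [QR: 181 ≡ 1 mod 4, sign kept]
  = (61/181)    [1147 ≡ 61 mod 181]
  = (181/61)    [QR: 61 ≡ 1 mod 4, sign kept]
  = (59/61)    [181 ≡ 59 mod 61]
  = (61/59)    [QR: 61 ≡ 1 mod 4, sign kept]
  = (2/59)    [61 ≡ 2 mod 59]
  = -(1/59)    [59 ≡ 3 mod 8 ⇒ (2/59) = -1]
  = -1    [(1/59) = 1]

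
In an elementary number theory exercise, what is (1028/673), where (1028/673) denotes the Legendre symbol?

(1028/673)
  = (355/673)    [1028 ≡ 355 mod 673]
  = (673/355)    [QR: 673 ≡ 1 mod 4, sign kept]
  = (318/355)    [673 ≡ 318 mod 355]
  = -(159/355)    [355 ≡ 3 mod 8 ⇒ (2/355) = -1]
  = (355/159)    [QR: both ≡ 3 mod 4, sign flips]
  = (37/159)    [355 ≡ 37 mod 159]
  = (159/37)    [QR: 37 ≡ 1 mod 4, sign kept]
  = (11/37)    [159 ≡ 11 mod 37]
  = (37/11)    [QR: 37 ≡ 1 mod 4, sign kept]
  = (4/11)    [37 ≡ 4 mod 11]
  = (1/11)    [11 ≡ 3 mod 8 ⇒ (2/11)^2 = +1]
  = 1    [(1/11) = 1]

1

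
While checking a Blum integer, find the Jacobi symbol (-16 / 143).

-1

(-16 / 143)
  = -(16 / 143)    [143 ≡ 3 mod 4 ⇒ (-1 / 143) = -1]
  = -(1 / 143)    [143 ≡ 7 mod 8 ⇒ (2 / 143)^4 = +1]
  = -1    [(1 / 143) = 1]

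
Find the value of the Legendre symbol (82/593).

-1

Factor out 2: 82 = 2·41. Since 593 ≡ 1 (mod 8), (2/593) = +1. Now have (41/593).
41 ≡ 1 (mod 4), so quadratic reciprocity gives (41/593) = (593/41). Reduce: 593 ≡ 19 (mod 41). Now have (19/41).
41 ≡ 1 (mod 4), so quadratic reciprocity gives (19/41) = (41/19). Reduce: 41 ≡ 3 (mod 19). Now have (3/19).
Both 3 ≡ 3 and 19 ≡ 3 (mod 4), so reciprocity gives (3/19) = -(19/3). Reduce: 19 ≡ 1 (mod 3). Now have -(1/3).
(1/3) = 1. Collecting the sign factors: -1.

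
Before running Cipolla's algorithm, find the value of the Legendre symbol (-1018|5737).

1

Pull out -1: (-1018|5737) = (-1|5737)·(1018|5737). Since 5737 ≡ 1 (mod 4), (-1|5737) = +1. Now have (1018|5737).
Factor out 2: 1018 = 2·509. Since 5737 ≡ 1 (mod 8), (2|5737) = +1. Now have (509|5737).
509 ≡ 1 (mod 4), so quadratic reciprocity gives (509|5737) = (5737|509). Reduce: 5737 ≡ 138 (mod 509). Now have (138|509).
Factor out 2: 138 = 2·69. Since 509 ≡ 5 (mod 8), (2|509) = -1. Now have -(69|509).
69 ≡ 1 (mod 4), so quadratic reciprocity gives (69|509) = (509|69). Reduce: 509 ≡ 26 (mod 69). Now have -(26|69).
Factor out 2: 26 = 2·13. Since 69 ≡ 5 (mod 8), (2|69) = -1. Now have (13|69).
13 ≡ 1 (mod 4), so quadratic reciprocity gives (13|69) = (69|13). Reduce: 69 ≡ 4 (mod 13). Now have (4|13).
Factor out 2: 4 = 2^2. Since 13 ≡ 5 (mod 8), (2|13) = -1, and (2|13)^2 = +1. Now have (1|13).
(1|13) = 1. Collecting the sign factors: 1.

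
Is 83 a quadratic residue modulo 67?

yes

Reduce the numerator: 83 ≡ 16 (mod 67), so (83|67) = (16|67).
Factor out 2: 16 = 2^4. Since 67 ≡ 3 (mod 8), (2|67) = -1, and (2|67)^4 = +1. Now have (1|67).
(1|67) = 1. Collecting the sign factors: 1.
(83|67) = 1, and 67 is prime, so 83 is a quadratic residue mod 67.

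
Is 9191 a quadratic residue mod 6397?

Reduce the numerator: 9191 ≡ 2794 (mod 6397), so (9191/6397) = (2794/6397).
Factor out 2: 2794 = 2·1397. Since 6397 ≡ 5 (mod 8), (2/6397) = -1. Now have -(1397/6397).
1397 ≡ 1 (mod 4), so quadratic reciprocity gives (1397/6397) = (6397/1397). Reduce: 6397 ≡ 809 (mod 1397). Now have -(809/1397).
809 ≡ 1 (mod 4), so quadratic reciprocity gives (809/1397) = (1397/809). Reduce: 1397 ≡ 588 (mod 809). Now have -(588/809).
Factor out 2: 588 = 2^2·147. Since 809 ≡ 1 (mod 8), (2/809) = +1, and (2/809)^2 = +1. Now have -(147/809).
809 ≡ 1 (mod 4), so quadratic reciprocity gives (147/809) = (809/147). Reduce: 809 ≡ 74 (mod 147). Now have -(74/147).
Factor out 2: 74 = 2·37. Since 147 ≡ 3 (mod 8), (2/147) = -1. Now have (37/147).
37 ≡ 1 (mod 4), so quadratic reciprocity gives (37/147) = (147/37). Reduce: 147 ≡ 36 (mod 37). Now have (36/37).
Factor out 2: 36 = 2^2·9. Since 37 ≡ 5 (mod 8), (2/37) = -1, and (2/37)^2 = +1. Now have (9/37).
9 ≡ 1 (mod 4), so quadratic reciprocity gives (9/37) = (37/9). Reduce: 37 ≡ 1 (mod 9). Now have (1/9).
(1/9) = 1. Collecting the sign factors: 1.
The Legendre symbol is 1, so x^2 ≡ 9191 (mod 6397) has solution.

yes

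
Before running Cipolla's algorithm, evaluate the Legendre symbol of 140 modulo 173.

1

(140 / 173)
  = (35 / 173)    [173 ≡ 5 mod 8 ⇒ (2 / 173)^2 = +1]
  = (173 / 35)    [QR: 173 ≡ 1 mod 4, sign kept]
  = (33 / 35)    [173 ≡ 33 mod 35]
  = (35 / 33)    [QR: 33 ≡ 1 mod 4, sign kept]
  = (2 / 33)    [35 ≡ 2 mod 33]
  = (1 / 33)    [33 ≡ 1 mod 8 ⇒ (2 / 33) = +1]
  = 1    [(1 / 33) = 1]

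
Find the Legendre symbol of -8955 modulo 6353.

Reduce the numerator: -8955 ≡ 3751 (mod 6353), so (-8955/6353) = (3751/6353).
6353 ≡ 1 (mod 4), so quadratic reciprocity gives (3751/6353) = (6353/3751). Reduce: 6353 ≡ 2602 (mod 3751). Now have (2602/3751).
Factor out 2: 2602 = 2·1301. Since 3751 ≡ 7 (mod 8), (2/3751) = +1. Now have (1301/3751).
1301 ≡ 1 (mod 4), so quadratic reciprocity gives (1301/3751) = (3751/1301). Reduce: 3751 ≡ 1149 (mod 1301). Now have (1149/1301).
1149 ≡ 1 (mod 4), so quadratic reciprocity gives (1149/1301) = (1301/1149). Reduce: 1301 ≡ 152 (mod 1149). Now have (152/1149).
Factor out 2: 152 = 2^3·19. Since 1149 ≡ 5 (mod 8), (2/1149) = -1, and (2/1149)^3 = -1. Now have -(19/1149).
1149 ≡ 1 (mod 4), so quadratic reciprocity gives (19/1149) = (1149/19). Reduce: 1149 ≡ 9 (mod 19). Now have -(9/19).
9 ≡ 1 (mod 4), so quadratic reciprocity gives (9/19) = (19/9). Reduce: 19 ≡ 1 (mod 9). Now have -(1/9).
(1/9) = 1. Collecting the sign factors: -1.

-1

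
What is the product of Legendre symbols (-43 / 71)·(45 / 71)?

By multiplicativity, (-43·45 / 71) = (-43 / 71)·(45 / 71).
First factor (-43 / 71):
(-43 / 71)
  = -(43 / 71)    [71 ≡ 3 mod 4 ⇒ (-1 / 71) = -1]
  = (71 / 43)    [QR: both ≡ 3 mod 4, sign flips]
  = (28 / 43)    [71 ≡ 28 mod 43]
  = (7 / 43)    [43 ≡ 3 mod 8 ⇒ (2 / 43)^2 = +1]
  = -(43 / 7)    [QR: both ≡ 3 mod 4, sign flips]
  = -(1 / 7)    [43 ≡ 1 mod 7]
  = -1    [(1 / 7) = 1]
Second factor (45 / 71):
(45 / 71)
  = (71 / 45)    [QR: 45 ≡ 1 mod 4, sign kept]
  = (26 / 45)    [71 ≡ 26 mod 45]
  = -(13 / 45)    [45 ≡ 5 mod 8 ⇒ (2 / 45) = -1]
  = -(45 / 13)    [QR: 13 ≡ 1 mod 4, sign kept]
  = -(6 / 13)    [45 ≡ 6 mod 13]
  = (3 / 13)    [13 ≡ 5 mod 8 ⇒ (2 / 13) = -1]
  = (13 / 3)    [QR: 13 ≡ 1 mod 4, sign kept]
  = (1 / 3)    [13 ≡ 1 mod 3]
  = 1    [(1 / 3) = 1]
Product: (-1)·(1) = -1.

-1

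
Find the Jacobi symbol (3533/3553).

(3533/3553)
  = (3553/3533)    [QR: 3533 ≡ 1 mod 4, sign kept]
  = (20/3533)    [3553 ≡ 20 mod 3533]
  = (5/3533)    [3533 ≡ 5 mod 8 ⇒ (2/3533)^2 = +1]
  = (3533/5)    [QR: 5 ≡ 1 mod 4, sign kept]
  = (3/5)    [3533 ≡ 3 mod 5]
  = (5/3)    [QR: 5 ≡ 1 mod 4, sign kept]
  = (2/3)    [5 ≡ 2 mod 3]
  = -(1/3)    [3 ≡ 3 mod 8 ⇒ (2/3) = -1]
  = -1    [(1/3) = 1]

-1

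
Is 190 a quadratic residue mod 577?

no

Factor out 2: 190 = 2·95. Since 577 ≡ 1 (mod 8), (2/577) = +1. Now have (95/577).
577 ≡ 1 (mod 4), so quadratic reciprocity gives (95/577) = (577/95). Reduce: 577 ≡ 7 (mod 95). Now have (7/95).
Both 7 ≡ 3 and 95 ≡ 3 (mod 4), so reciprocity gives (7/95) = -(95/7). Reduce: 95 ≡ 4 (mod 7). Now have -(4/7).
Factor out 2: 4 = 2^2. Since 7 ≡ 7 (mod 8), (2/7) = +1, and (2/7)^2 = +1. Now have -(1/7).
(1/7) = 1. Collecting the sign factors: -1.
The Legendre symbol is -1, so x^2 ≡ 190 (mod 577) has no solution.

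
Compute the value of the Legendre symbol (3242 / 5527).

-1

(3242 / 5527)
  = (1621 / 5527)    [5527 ≡ 7 mod 8 ⇒ (2 / 5527) = +1]
  = (5527 / 1621)    [QR: 1621 ≡ 1 mod 4, sign kept]
  = (664 / 1621)    [5527 ≡ 664 mod 1621]
  = -(83 / 1621)    [1621 ≡ 5 mod 8 ⇒ (2 / 1621)^3 = -1]
  = -(1621 / 83)    [QR: 1621 ≡ 1 mod 4, sign kept]
  = -(44 / 83)    [1621 ≡ 44 mod 83]
  = -(11 / 83)    [83 ≡ 3 mod 8 ⇒ (2 / 83)^2 = +1]
  = (83 / 11)    [QR: both ≡ 3 mod 4, sign flips]
  = (6 / 11)    [83 ≡ 6 mod 11]
  = -(3 / 11)    [11 ≡ 3 mod 8 ⇒ (2 / 11) = -1]
  = (11 / 3)    [QR: both ≡ 3 mod 4, sign flips]
  = (2 / 3)    [11 ≡ 2 mod 3]
  = -(1 / 3)    [3 ≡ 3 mod 8 ⇒ (2 / 3) = -1]
  = -1    [(1 / 3) = 1]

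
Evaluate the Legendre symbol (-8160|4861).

-1

Reduce the numerator: -8160 ≡ 1562 (mod 4861), so (-8160|4861) = (1562|4861).
Factor out 2: 1562 = 2·781. Since 4861 ≡ 5 (mod 8), (2|4861) = -1. Now have -(781|4861).
781 ≡ 1 (mod 4), so quadratic reciprocity gives (781|4861) = (4861|781). Reduce: 4861 ≡ 175 (mod 781). Now have -(175|781).
781 ≡ 1 (mod 4), so quadratic reciprocity gives (175|781) = (781|175). Reduce: 781 ≡ 81 (mod 175). Now have -(81|175).
81 ≡ 1 (mod 4), so quadratic reciprocity gives (81|175) = (175|81). Reduce: 175 ≡ 13 (mod 81). Now have -(13|81).
13 ≡ 1 (mod 4), so quadratic reciprocity gives (13|81) = (81|13). Reduce: 81 ≡ 3 (mod 13). Now have -(3|13).
13 ≡ 1 (mod 4), so quadratic reciprocity gives (3|13) = (13|3). Reduce: 13 ≡ 1 (mod 3). Now have -(1|3).
(1|3) = 1. Collecting the sign factors: -1.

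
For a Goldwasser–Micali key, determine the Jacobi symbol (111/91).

(111/91)
  = (20/91)    [111 ≡ 20 mod 91]
  = (5/91)    [91 ≡ 3 mod 8 ⇒ (2/91)^2 = +1]
  = (91/5)    [QR: 5 ≡ 1 mod 4, sign kept]
  = (1/5)    [91 ≡ 1 mod 5]
  = 1    [(1/5) = 1]

1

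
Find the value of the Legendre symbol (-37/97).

-1

(-37/97)
  = (37/97)    [97 ≡ 1 mod 4 ⇒ (-1/97) = +1]
  = (97/37)    [QR: 37 ≡ 1 mod 4, sign kept]
  = (23/37)    [97 ≡ 23 mod 37]
  = (37/23)    [QR: 37 ≡ 1 mod 4, sign kept]
  = (14/23)    [37 ≡ 14 mod 23]
  = (7/23)    [23 ≡ 7 mod 8 ⇒ (2/23) = +1]
  = -(23/7)    [QR: both ≡ 3 mod 4, sign flips]
  = -(2/7)    [23 ≡ 2 mod 7]
  = -(1/7)    [7 ≡ 7 mod 8 ⇒ (2/7) = +1]
  = -1    [(1/7) = 1]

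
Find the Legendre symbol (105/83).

-1

(105/83)
  = (22/83)    [105 ≡ 22 mod 83]
  = -(11/83)    [83 ≡ 3 mod 8 ⇒ (2/83) = -1]
  = (83/11)    [QR: both ≡ 3 mod 4, sign flips]
  = (6/11)    [83 ≡ 6 mod 11]
  = -(3/11)    [11 ≡ 3 mod 8 ⇒ (2/11) = -1]
  = (11/3)    [QR: both ≡ 3 mod 4, sign flips]
  = (2/3)    [11 ≡ 2 mod 3]
  = -(1/3)    [3 ≡ 3 mod 8 ⇒ (2/3) = -1]
  = -1    [(1/3) = 1]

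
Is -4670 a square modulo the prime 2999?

(-4670/2999)
  = (1328/2999)    [-4670 ≡ 1328 mod 2999]
  = (83/2999)    [2999 ≡ 7 mod 8 ⇒ (2/2999)^4 = +1]
  = -(2999/83)    [QR: both ≡ 3 mod 4, sign flips]
  = -(11/83)    [2999 ≡ 11 mod 83]
  = (83/11)    [QR: both ≡ 3 mod 4, sign flips]
  = (6/11)    [83 ≡ 6 mod 11]
  = -(3/11)    [11 ≡ 3 mod 8 ⇒ (2/11) = -1]
  = (11/3)    [QR: both ≡ 3 mod 4, sign flips]
  = (2/3)    [11 ≡ 2 mod 3]
  = -(1/3)    [3 ≡ 3 mod 8 ⇒ (2/3) = -1]
  = -1    [(1/3) = 1]
The Legendre symbol is -1, so x^2 ≡ -4670 (mod 2999) has no solution.

no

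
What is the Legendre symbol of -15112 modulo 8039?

Reduce the numerator: -15112 ≡ 966 (mod 8039), so (-15112 / 8039) = (966 / 8039).
Factor out 2: 966 = 2·483. Since 8039 ≡ 7 (mod 8), (2 / 8039) = +1. Now have (483 / 8039).
Both 483 ≡ 3 and 8039 ≡ 3 (mod 4), so reciprocity gives (483 / 8039) = -(8039 / 483). Reduce: 8039 ≡ 311 (mod 483). Now have -(311 / 483).
Both 311 ≡ 3 and 483 ≡ 3 (mod 4), so reciprocity gives (311 / 483) = -(483 / 311). Reduce: 483 ≡ 172 (mod 311). Now have (172 / 311).
Factor out 2: 172 = 2^2·43. Since 311 ≡ 7 (mod 8), (2 / 311) = +1, and (2 / 311)^2 = +1. Now have (43 / 311).
Both 43 ≡ 3 and 311 ≡ 3 (mod 4), so reciprocity gives (43 / 311) = -(311 / 43). Reduce: 311 ≡ 10 (mod 43). Now have -(10 / 43).
Factor out 2: 10 = 2·5. Since 43 ≡ 3 (mod 8), (2 / 43) = -1. Now have (5 / 43).
5 ≡ 1 (mod 4), so quadratic reciprocity gives (5 / 43) = (43 / 5). Reduce: 43 ≡ 3 (mod 5). Now have (3 / 5).
5 ≡ 1 (mod 4), so quadratic reciprocity gives (3 / 5) = (5 / 3). Reduce: 5 ≡ 2 (mod 3). Now have (2 / 3).
Factor out 2: 2 = 2. Since 3 ≡ 3 (mod 8), (2 / 3) = -1. Now have -(1 / 3).
(1 / 3) = 1. Collecting the sign factors: -1.

-1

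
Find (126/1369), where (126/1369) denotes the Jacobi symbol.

(126/1369)
  = (63/1369)    [1369 ≡ 1 mod 8 ⇒ (2/1369) = +1]
  = (1369/63)    [QR: 1369 ≡ 1 mod 4, sign kept]
  = (46/63)    [1369 ≡ 46 mod 63]
  = (23/63)    [63 ≡ 7 mod 8 ⇒ (2/63) = +1]
  = -(63/23)    [QR: both ≡ 3 mod 4, sign flips]
  = -(17/23)    [63 ≡ 17 mod 23]
  = -(23/17)    [QR: 17 ≡ 1 mod 4, sign kept]
  = -(6/17)    [23 ≡ 6 mod 17]
  = -(3/17)    [17 ≡ 1 mod 8 ⇒ (2/17) = +1]
  = -(17/3)    [QR: 17 ≡ 1 mod 4, sign kept]
  = -(2/3)    [17 ≡ 2 mod 3]
  = (1/3)    [3 ≡ 3 mod 8 ⇒ (2/3) = -1]
  = 1    [(1/3) = 1]

1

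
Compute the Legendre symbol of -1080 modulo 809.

(-1080|809)
  = (538|809)    [-1080 ≡ 538 mod 809]
  = (269|809)    [809 ≡ 1 mod 8 ⇒ (2|809) = +1]
  = (809|269)    [QR: 269 ≡ 1 mod 4, sign kept]
  = (2|269)    [809 ≡ 2 mod 269]
  = -(1|269)    [269 ≡ 5 mod 8 ⇒ (2|269) = -1]
  = -1    [(1|269) = 1]

-1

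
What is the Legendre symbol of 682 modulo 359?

-1

(682 / 359)
  = (323 / 359)    [682 ≡ 323 mod 359]
  = -(359 / 323)    [QR: both ≡ 3 mod 4, sign flips]
  = -(36 / 323)    [359 ≡ 36 mod 323]
  = -(9 / 323)    [323 ≡ 3 mod 8 ⇒ (2 / 323)^2 = +1]
  = -(323 / 9)    [QR: 9 ≡ 1 mod 4, sign kept]
  = -(8 / 9)    [323 ≡ 8 mod 9]
  = -(1 / 9)    [9 ≡ 1 mod 8 ⇒ (2 / 9)^3 = +1]
  = -1    [(1 / 9) = 1]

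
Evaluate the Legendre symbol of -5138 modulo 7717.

Pull out -1: (-5138/7717) = (-1/7717)·(5138/7717). Since 7717 ≡ 1 (mod 4), (-1/7717) = +1. Now have (5138/7717).
Factor out 2: 5138 = 2·2569. Since 7717 ≡ 5 (mod 8), (2/7717) = -1. Now have -(2569/7717).
2569 ≡ 1 (mod 4), so quadratic reciprocity gives (2569/7717) = (7717/2569). Reduce: 7717 ≡ 10 (mod 2569). Now have -(10/2569).
Factor out 2: 10 = 2·5. Since 2569 ≡ 1 (mod 8), (2/2569) = +1. Now have -(5/2569).
5 ≡ 1 (mod 4), so quadratic reciprocity gives (5/2569) = (2569/5). Reduce: 2569 ≡ 4 (mod 5). Now have -(4/5).
Factor out 2: 4 = 2^2. Since 5 ≡ 5 (mod 8), (2/5) = -1, and (2/5)^2 = +1. Now have -(1/5).
(1/5) = 1. Collecting the sign factors: -1.

-1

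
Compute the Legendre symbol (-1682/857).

Reduce the numerator: -1682 ≡ 32 (mod 857), so (-1682/857) = (32/857).
Factor out 2: 32 = 2^5. Since 857 ≡ 1 (mod 8), (2/857) = +1, and (2/857)^5 = +1. Now have (1/857).
(1/857) = 1. Collecting the sign factors: 1.

1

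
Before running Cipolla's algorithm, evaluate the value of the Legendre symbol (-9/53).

1

(-9/53)
  = (44/53)    [-9 ≡ 44 mod 53]
  = (11/53)    [53 ≡ 5 mod 8 ⇒ (2/53)^2 = +1]
  = (53/11)    [QR: 53 ≡ 1 mod 4, sign kept]
  = (9/11)    [53 ≡ 9 mod 11]
  = (11/9)    [QR: 9 ≡ 1 mod 4, sign kept]
  = (2/9)    [11 ≡ 2 mod 9]
  = (1/9)    [9 ≡ 1 mod 8 ⇒ (2/9) = +1]
  = 1    [(1/9) = 1]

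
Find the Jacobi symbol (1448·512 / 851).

By multiplicativity, (1448·512 / 851) = (1448 / 851)·(512 / 851).
First factor (1448 / 851):
(1448 / 851)
  = (597 / 851)    [1448 ≡ 597 mod 851]
  = (851 / 597)    [QR: 597 ≡ 1 mod 4, sign kept]
  = (254 / 597)    [851 ≡ 254 mod 597]
  = -(127 / 597)    [597 ≡ 5 mod 8 ⇒ (2 / 597) = -1]
  = -(597 / 127)    [QR: 597 ≡ 1 mod 4, sign kept]
  = -(89 / 127)    [597 ≡ 89 mod 127]
  = -(127 / 89)    [QR: 89 ≡ 1 mod 4, sign kept]
  = -(38 / 89)    [127 ≡ 38 mod 89]
  = -(19 / 89)    [89 ≡ 1 mod 8 ⇒ (2 / 89) = +1]
  = -(89 / 19)    [QR: 89 ≡ 1 mod 4, sign kept]
  = -(13 / 19)    [89 ≡ 13 mod 19]
  = -(19 / 13)    [QR: 13 ≡ 1 mod 4, sign kept]
  = -(6 / 13)    [19 ≡ 6 mod 13]
  = (3 / 13)    [13 ≡ 5 mod 8 ⇒ (2 / 13) = -1]
  = (13 / 3)    [QR: 13 ≡ 1 mod 4, sign kept]
  = (1 / 3)    [13 ≡ 1 mod 3]
  = 1    [(1 / 3) = 1]
Second factor (512 / 851):
(512 / 851)
  = -(1 / 851)    [851 ≡ 3 mod 8 ⇒ (2 / 851)^9 = -1]
  = -1    [(1 / 851) = 1]
Product: (1)·(-1) = -1.

-1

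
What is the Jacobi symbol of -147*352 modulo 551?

By multiplicativity, (-147·352|551) = (-147|551)·(352|551).
First factor (-147|551):
(-147|551)
  = (404|551)    [-147 ≡ 404 mod 551]
  = (101|551)    [551 ≡ 7 mod 8 ⇒ (2|551)^2 = +1]
  = (551|101)    [QR: 101 ≡ 1 mod 4, sign kept]
  = (46|101)    [551 ≡ 46 mod 101]
  = -(23|101)    [101 ≡ 5 mod 8 ⇒ (2|101) = -1]
  = -(101|23)    [QR: 101 ≡ 1 mod 4, sign kept]
  = -(9|23)    [101 ≡ 9 mod 23]
  = -(23|9)    [QR: 9 ≡ 1 mod 4, sign kept]
  = -(5|9)    [23 ≡ 5 mod 9]
  = -(9|5)    [QR: 5 ≡ 1 mod 4, sign kept]
  = -(4|5)    [9 ≡ 4 mod 5]
  = -(1|5)    [5 ≡ 5 mod 8 ⇒ (2|5)^2 = +1]
  = -1    [(1|5) = 1]
Second factor (352|551):
(352|551)
  = (11|551)    [551 ≡ 7 mod 8 ⇒ (2|551)^5 = +1]
  = -(551|11)    [QR: both ≡ 3 mod 4, sign flips]
  = -(1|11)    [551 ≡ 1 mod 11]
  = -1    [(1|11) = 1]
Product: (-1)·(-1) = 1.

1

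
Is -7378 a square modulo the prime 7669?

yes

(-7378/7669)
  = (7378/7669)    [7669 ≡ 1 mod 4 ⇒ (-1/7669) = +1]
  = -(3689/7669)    [7669 ≡ 5 mod 8 ⇒ (2/7669) = -1]
  = -(7669/3689)    [QR: 3689 ≡ 1 mod 4, sign kept]
  = -(291/3689)    [7669 ≡ 291 mod 3689]
  = -(3689/291)    [QR: 3689 ≡ 1 mod 4, sign kept]
  = -(197/291)    [3689 ≡ 197 mod 291]
  = -(291/197)    [QR: 197 ≡ 1 mod 4, sign kept]
  = -(94/197)    [291 ≡ 94 mod 197]
  = (47/197)    [197 ≡ 5 mod 8 ⇒ (2/197) = -1]
  = (197/47)    [QR: 197 ≡ 1 mod 4, sign kept]
  = (9/47)    [197 ≡ 9 mod 47]
  = (47/9)    [QR: 9 ≡ 1 mod 4, sign kept]
  = (2/9)    [47 ≡ 2 mod 9]
  = (1/9)    [9 ≡ 1 mod 8 ⇒ (2/9) = +1]
  = 1    [(1/9) = 1]
(-7378/7669) = 1, and 7669 is prime, so -7378 is a quadratic residue mod 7669.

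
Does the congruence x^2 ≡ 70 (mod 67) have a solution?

no

Reduce the numerator: 70 ≡ 3 (mod 67), so (70|67) = (3|67).
Both 3 ≡ 3 and 67 ≡ 3 (mod 4), so reciprocity gives (3|67) = -(67|3). Reduce: 67 ≡ 1 (mod 3). Now have -(1|3).
(1|3) = 1. Collecting the sign factors: -1.
The Legendre symbol is -1, so x^2 ≡ 70 (mod 67) has no solution.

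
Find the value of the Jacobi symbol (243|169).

1

Reduce the numerator: 243 ≡ 74 (mod 169), so (243|169) = (74|169).
Factor out 2: 74 = 2·37. Since 169 ≡ 1 (mod 8), (2|169) = +1. Now have (37|169).
37 ≡ 1 (mod 4), so quadratic reciprocity gives (37|169) = (169|37). Reduce: 169 ≡ 21 (mod 37). Now have (21|37).
21 ≡ 1 (mod 4), so quadratic reciprocity gives (21|37) = (37|21). Reduce: 37 ≡ 16 (mod 21). Now have (16|21).
Factor out 2: 16 = 2^4. Since 21 ≡ 5 (mod 8), (2|21) = -1, and (2|21)^4 = +1. Now have (1|21).
(1|21) = 1. Collecting the sign factors: 1.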